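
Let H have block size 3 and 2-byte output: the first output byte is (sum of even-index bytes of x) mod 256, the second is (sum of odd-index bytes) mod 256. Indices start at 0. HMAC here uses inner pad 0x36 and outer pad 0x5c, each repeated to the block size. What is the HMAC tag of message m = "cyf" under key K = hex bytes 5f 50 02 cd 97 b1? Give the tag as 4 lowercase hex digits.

c10f

Key hex bytes 5f 50 02 cd 97 b1 is 6 bytes > B = 3, so hash it first: H(key) = f8 ce, then zero-pad to 3 bytes: K' = f8 ce 00.
K' ⊕ ipad = ce f8 36.  K' ⊕ opad = a4 92 5c.
Inner input = (K'⊕ipad) ∥ m = ce f8 36 ∥ 63 79 66.
Inner hash: even-index sum = 381 mod 256 = 125; odd-index sum = 449 mod 256 = 193 → 7d c1.
Outer input = (K'⊕opad) ∥ inner = a4 92 5c ∥ 7d c1.
Outer hash (tag): even-index sum = 449 mod 256 = 193; odd-index sum = 271 mod 256 = 15 → c1 0f.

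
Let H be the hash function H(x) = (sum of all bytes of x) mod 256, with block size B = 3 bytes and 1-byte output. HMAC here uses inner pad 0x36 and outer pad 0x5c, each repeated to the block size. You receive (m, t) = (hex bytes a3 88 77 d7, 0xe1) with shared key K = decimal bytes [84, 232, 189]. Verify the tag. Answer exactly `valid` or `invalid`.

Key decimal bytes [84, 232, 189] = 54 e8 bd is exactly B = 3 bytes: K' = 54 e8 bd.
K' ⊕ ipad = 62 de 8b; K' ⊕ opad = 08 b4 e1.
Inner hash: sum = 98+222+139+163+136+119+215 = 1092; mod 256 = 68 → 44.
Outer hash (recomputed tag): sum = 8+180+225+68 = 481; mod 256 = 225 → e1.
Recomputed tag = e1; claimed = e1 → match.

valid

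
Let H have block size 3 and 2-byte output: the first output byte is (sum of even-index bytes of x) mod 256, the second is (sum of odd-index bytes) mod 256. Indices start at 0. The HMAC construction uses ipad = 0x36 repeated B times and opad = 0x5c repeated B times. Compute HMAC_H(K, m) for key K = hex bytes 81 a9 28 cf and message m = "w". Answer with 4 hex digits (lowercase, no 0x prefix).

Key hex bytes 81 a9 28 cf is 4 bytes > B = 3, so hash it first: H(key) = a9 78, then zero-pad to 3 bytes: K' = a9 78 00.
K' ⊕ ipad = 9f 4e 36.  K' ⊕ opad = f5 24 5c.
Inner input = (K'⊕ipad) ∥ m = 9f 4e 36 ∥ 77.
Inner hash: even-index sum = 213 mod 256 = 213; odd-index sum = 197 mod 256 = 197 → d5 c5.
Outer input = (K'⊕opad) ∥ inner = f5 24 5c ∥ d5 c5.
Outer hash (tag): even-index sum = 534 mod 256 = 22; odd-index sum = 249 mod 256 = 249 → 16 f9.

16f9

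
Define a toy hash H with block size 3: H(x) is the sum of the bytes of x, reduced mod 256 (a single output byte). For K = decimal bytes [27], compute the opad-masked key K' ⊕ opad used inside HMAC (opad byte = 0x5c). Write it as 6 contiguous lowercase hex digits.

475c5c

Key decimal bytes [27] = 1b is 1 byte ≤ B = 3; zero-pad to 3 bytes: K' = 1b 00 00.
XOR each byte with 0x5c: 1b⊕5c=47, 00⊕5c=5c, 00⊕5c=5c.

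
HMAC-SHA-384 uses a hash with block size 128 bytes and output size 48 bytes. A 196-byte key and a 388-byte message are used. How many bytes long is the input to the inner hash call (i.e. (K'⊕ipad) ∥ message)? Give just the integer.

516

Key is 196 > 128 bytes, so it is hashed to 48 bytes then zero-padded to 128: |K'| = 128.
Inner input = (K'⊕ipad) ∥ m → 128 + 388 = 516 bytes.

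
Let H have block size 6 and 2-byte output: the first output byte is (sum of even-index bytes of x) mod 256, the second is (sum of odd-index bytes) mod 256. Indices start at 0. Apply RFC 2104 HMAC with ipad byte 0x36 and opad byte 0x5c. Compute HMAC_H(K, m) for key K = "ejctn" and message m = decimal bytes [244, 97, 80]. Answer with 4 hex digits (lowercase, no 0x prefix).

eeef

Key "ejctn" = 65 6a 63 74 6e is 5 bytes ≤ B = 6; zero-pad to 6 bytes: K' = 65 6a 63 74 6e 00.
K' ⊕ ipad = 53 5c 55 42 58 36.  K' ⊕ opad = 39 36 3f 28 32 5c.
Inner input = (K'⊕ipad) ∥ m = 53 5c 55 42 58 36 ∥ f4 61 50.
Inner hash: even-index sum = 580 mod 256 = 68; odd-index sum = 309 mod 256 = 53 → 44 35.
Outer input = (K'⊕opad) ∥ inner = 39 36 3f 28 32 5c ∥ 44 35.
Outer hash (tag): even-index sum = 238 mod 256 = 238; odd-index sum = 239 mod 256 = 239 → ee ef.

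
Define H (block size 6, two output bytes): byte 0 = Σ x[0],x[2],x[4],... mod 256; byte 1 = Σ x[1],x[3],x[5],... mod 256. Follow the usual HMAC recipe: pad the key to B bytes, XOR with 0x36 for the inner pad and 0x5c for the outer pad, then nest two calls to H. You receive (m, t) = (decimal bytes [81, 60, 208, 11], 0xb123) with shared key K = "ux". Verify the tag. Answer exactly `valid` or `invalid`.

Key "ux" = 75 78 is 2 bytes ≤ B = 6; zero-pad to 6 bytes: K' = 75 78 00 00 00 00.
K' ⊕ ipad = 43 4e 36 36 36 36; K' ⊕ opad = 29 24 5c 5c 5c 5c.
Inner hash: even-index sum = 464 mod 256 = 208; odd-index sum = 257 mod 256 = 1 → d0 01.
Outer hash (recomputed tag): even-index sum = 433 mod 256 = 177; odd-index sum = 221 mod 256 = 221 → b1 dd.
Recomputed tag = b1dd; claimed = b123 → mismatch.

invalid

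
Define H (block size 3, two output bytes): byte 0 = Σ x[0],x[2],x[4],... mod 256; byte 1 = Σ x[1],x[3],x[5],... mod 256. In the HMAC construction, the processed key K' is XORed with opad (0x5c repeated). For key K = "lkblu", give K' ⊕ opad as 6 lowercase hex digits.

1f8b5c

Key "lkblu" = 6c 6b 62 6c 75 is 5 bytes > B = 3, so hash it first: H(key) = 43 d7, then zero-pad to 3 bytes: K' = 43 d7 00.
XOR each byte with 0x5c: 43⊕5c=1f, d7⊕5c=8b, 00⊕5c=5c.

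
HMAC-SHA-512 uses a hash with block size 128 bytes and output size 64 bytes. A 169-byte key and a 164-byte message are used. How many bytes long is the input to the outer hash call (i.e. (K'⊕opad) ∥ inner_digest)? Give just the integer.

192

Key is 169 > 128 bytes, so it is hashed to 64 bytes then zero-padded to 128: |K'| = 128.
Outer input = (K'⊕opad) ∥ H(inner) → 128 + 64 = 192 bytes.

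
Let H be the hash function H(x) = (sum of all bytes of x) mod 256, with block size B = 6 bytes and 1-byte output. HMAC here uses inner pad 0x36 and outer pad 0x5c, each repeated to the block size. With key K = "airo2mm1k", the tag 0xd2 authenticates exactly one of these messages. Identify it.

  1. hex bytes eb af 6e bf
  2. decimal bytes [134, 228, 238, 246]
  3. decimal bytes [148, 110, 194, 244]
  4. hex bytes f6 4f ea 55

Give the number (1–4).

4

Key "airo2mm1k" = 61 69 72 6f 32 6d 6d 31 6b is 9 bytes > B = 6, so hash it first: H(key) = 53, then zero-pad to 6 bytes: K' = 53 00 00 00 00 00.
K' ⊕ ipad = 65 36 36 36 36 36; K' ⊕ opad = 0f 5c 5c 5c 5c 5c.
m1: inner = H(65 36 36 36 36 36 eb af 6e bf) = 3a; tag = H(0f 5c 5c 5c 5c 5c 3a) = 15
m2: inner = H(65 36 36 36 36 36 86 e4 ee f6) = c1; tag = H(0f 5c 5c 5c 5c 5c c1) = 9c
m3: inner = H(65 36 36 36 36 36 94 6e c2 f4) = 2b; tag = H(0f 5c 5c 5c 5c 5c 2b) = 06
m4: inner = H(65 36 36 36 36 36 f6 4f ea 55) = f7; tag = H(0f 5c 5c 5c 5c 5c f7) = d2 ← matches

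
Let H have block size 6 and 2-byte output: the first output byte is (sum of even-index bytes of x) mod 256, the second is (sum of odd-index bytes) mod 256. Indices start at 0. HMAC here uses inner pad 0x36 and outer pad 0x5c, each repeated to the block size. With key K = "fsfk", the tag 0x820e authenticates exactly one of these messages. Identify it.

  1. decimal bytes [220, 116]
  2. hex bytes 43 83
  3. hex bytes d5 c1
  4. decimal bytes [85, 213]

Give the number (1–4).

1

Key "fsfk" = 66 73 66 6b is 4 bytes ≤ B = 6; zero-pad to 6 bytes: K' = 66 73 66 6b 00 00.
K' ⊕ ipad = 50 45 50 5d 36 36; K' ⊕ opad = 3a 2f 3a 37 5c 5c.
m1: inner = H(50 45 50 5d 36 36 dc 74) = b2 4c; tag = H(3a 2f 3a 37 5c 5c b2 4c) = 820e ← matches
m2: inner = H(50 45 50 5d 36 36 43 83) = 19 5b; tag = H(3a 2f 3a 37 5c 5c 19 5b) = e91d
m3: inner = H(50 45 50 5d 36 36 d5 c1) = ab 99; tag = H(3a 2f 3a 37 5c 5c ab 99) = 7b5b
m4: inner = H(50 45 50 5d 36 36 55 d5) = 2b ad; tag = H(3a 2f 3a 37 5c 5c 2b ad) = fb6f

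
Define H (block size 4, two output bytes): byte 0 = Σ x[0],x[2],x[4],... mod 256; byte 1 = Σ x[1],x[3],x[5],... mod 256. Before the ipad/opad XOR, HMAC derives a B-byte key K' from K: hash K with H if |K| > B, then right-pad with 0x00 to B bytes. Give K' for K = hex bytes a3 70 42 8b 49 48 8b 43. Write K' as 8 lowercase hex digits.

|K| = 8 > B = 4, so first hash the key.
H(K): even-index sum = 441 mod 256 = 185; odd-index sum = 390 mod 256 = 134 → b9 86.
Zero-pad H(K) = b9 86 to 4 bytes: K' = b9 86 00 00.

b9860000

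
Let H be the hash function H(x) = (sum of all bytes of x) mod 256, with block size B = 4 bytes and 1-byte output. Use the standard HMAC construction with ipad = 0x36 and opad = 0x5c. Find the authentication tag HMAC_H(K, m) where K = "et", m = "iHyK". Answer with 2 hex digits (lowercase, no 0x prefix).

Key "et" = 65 74 is 2 bytes ≤ B = 4; zero-pad to 4 bytes: K' = 65 74 00 00.
K' ⊕ ipad = 53 42 36 36.  K' ⊕ opad = 39 28 5c 5c.
Inner input = (K'⊕ipad) ∥ m = 53 42 36 36 ∥ 69 48 79 4b.
Inner hash: sum = 83+66+54+54+105+72+121+75 = 630; mod 256 = 118 → 76.
Outer input = (K'⊕opad) ∥ inner = 39 28 5c 5c ∥ 76.
Outer hash (tag): sum = 57+40+92+92+118 = 399; mod 256 = 143 → 8f.

8f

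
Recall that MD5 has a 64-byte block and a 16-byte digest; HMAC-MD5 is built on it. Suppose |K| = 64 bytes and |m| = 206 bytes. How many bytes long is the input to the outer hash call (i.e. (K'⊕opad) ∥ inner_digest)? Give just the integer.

80

Key is 64 ≤ 64 bytes, zero-padded: |K'| = 64.
Outer input = (K'⊕opad) ∥ H(inner) → 64 + 16 = 80 bytes.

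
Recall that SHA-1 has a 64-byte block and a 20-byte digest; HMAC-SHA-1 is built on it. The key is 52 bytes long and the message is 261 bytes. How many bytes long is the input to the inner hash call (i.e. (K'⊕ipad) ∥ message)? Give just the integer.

325

Key is 52 ≤ 64 bytes, zero-padded: |K'| = 64.
Inner input = (K'⊕ipad) ∥ m → 64 + 261 = 325 bytes.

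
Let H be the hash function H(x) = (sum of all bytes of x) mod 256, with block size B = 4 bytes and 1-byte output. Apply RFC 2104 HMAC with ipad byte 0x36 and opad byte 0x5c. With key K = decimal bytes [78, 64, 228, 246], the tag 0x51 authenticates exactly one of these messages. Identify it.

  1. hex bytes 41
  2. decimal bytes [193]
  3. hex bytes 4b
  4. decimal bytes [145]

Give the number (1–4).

Key decimal bytes [78, 64, 228, 246] = 4e 40 e4 f6 is exactly B = 4 bytes: K' = 4e 40 e4 f6.
K' ⊕ ipad = 78 76 d2 c0; K' ⊕ opad = 12 1c b8 aa.
m1: inner = H(78 76 d2 c0 41) = c1; tag = H(12 1c b8 aa c1) = 51 ← matches
m2: inner = H(78 76 d2 c0 c1) = 41; tag = H(12 1c b8 aa 41) = d1
m3: inner = H(78 76 d2 c0 4b) = cb; tag = H(12 1c b8 aa cb) = 5b
m4: inner = H(78 76 d2 c0 91) = 11; tag = H(12 1c b8 aa 11) = a1

1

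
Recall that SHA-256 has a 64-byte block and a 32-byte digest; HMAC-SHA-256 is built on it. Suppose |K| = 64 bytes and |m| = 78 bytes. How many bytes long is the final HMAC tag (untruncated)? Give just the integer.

32

The tag is one SHA-256 digest: 32 bytes.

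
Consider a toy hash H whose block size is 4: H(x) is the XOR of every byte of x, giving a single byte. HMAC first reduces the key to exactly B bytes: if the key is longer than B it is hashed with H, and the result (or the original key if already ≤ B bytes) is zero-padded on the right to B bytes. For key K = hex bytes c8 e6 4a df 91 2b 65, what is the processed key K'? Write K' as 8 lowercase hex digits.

|K| = 7 > B = 4, so first hash the key.
H(K): XOR c8⊕e6⊕4a⊕df⊕91⊕2b⊕65 = 64.
Zero-pad H(K) = 64 to 4 bytes: K' = 64 00 00 00.

64000000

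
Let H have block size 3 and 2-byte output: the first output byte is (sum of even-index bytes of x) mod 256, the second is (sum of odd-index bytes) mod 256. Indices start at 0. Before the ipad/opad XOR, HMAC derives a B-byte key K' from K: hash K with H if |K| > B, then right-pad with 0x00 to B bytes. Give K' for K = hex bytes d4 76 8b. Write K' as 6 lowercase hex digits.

Key hex bytes d4 76 8b is exactly B = 3 bytes: K' = d4 76 8b.

d4768b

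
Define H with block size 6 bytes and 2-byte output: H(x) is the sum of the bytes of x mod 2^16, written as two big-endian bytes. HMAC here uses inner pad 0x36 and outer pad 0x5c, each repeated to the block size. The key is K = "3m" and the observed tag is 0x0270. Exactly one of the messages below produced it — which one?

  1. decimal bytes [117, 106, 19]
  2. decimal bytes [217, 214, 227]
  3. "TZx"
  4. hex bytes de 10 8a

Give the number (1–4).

3

Key "3m" = 33 6d is 2 bytes ≤ B = 6; zero-pad to 6 bytes: K' = 33 6d 00 00 00 00.
K' ⊕ ipad = 05 5b 36 36 36 36; K' ⊕ opad = 6f 31 5c 5c 5c 5c.
m1: inner = H(05 5b 36 36 36 36 75 6a 13) = 02 2a; tag = H(6f 31 5c 5c 5c 5c 02 2a) = 023c
m2: inner = H(05 5b 36 36 36 36 d9 d6 e3) = 03 ca; tag = H(6f 31 5c 5c 5c 5c 03 ca) = 02dd
m3: inner = H(05 5b 36 36 36 36 54 5a 78) = 02 5e; tag = H(6f 31 5c 5c 5c 5c 02 5e) = 0270 ← matches
m4: inner = H(05 5b 36 36 36 36 de 10 8a) = 02 b0; tag = H(6f 31 5c 5c 5c 5c 02 b0) = 02c2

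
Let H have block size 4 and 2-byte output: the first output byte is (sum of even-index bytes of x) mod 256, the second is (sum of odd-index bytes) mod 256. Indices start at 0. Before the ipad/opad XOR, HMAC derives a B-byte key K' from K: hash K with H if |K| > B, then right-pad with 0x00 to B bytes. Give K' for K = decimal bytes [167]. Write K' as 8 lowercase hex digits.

a7000000

Key decimal bytes [167] = a7 is 1 byte ≤ B = 4; zero-pad to 4 bytes: K' = a7 00 00 00.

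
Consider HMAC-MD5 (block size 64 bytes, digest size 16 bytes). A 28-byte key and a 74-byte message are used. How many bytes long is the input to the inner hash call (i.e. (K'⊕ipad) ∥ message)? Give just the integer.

Key is 28 ≤ 64 bytes, zero-padded: |K'| = 64.
Inner input = (K'⊕ipad) ∥ m → 64 + 74 = 138 bytes.

138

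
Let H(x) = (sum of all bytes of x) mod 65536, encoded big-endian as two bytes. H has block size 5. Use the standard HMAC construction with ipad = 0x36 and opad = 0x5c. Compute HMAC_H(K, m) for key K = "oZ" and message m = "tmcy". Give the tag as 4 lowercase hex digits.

Key "oZ" = 6f 5a is 2 bytes ≤ B = 5; zero-pad to 5 bytes: K' = 6f 5a 00 00 00.
K' ⊕ ipad = 59 6c 36 36 36.  K' ⊕ opad = 33 06 5c 5c 5c.
Inner input = (K'⊕ipad) ∥ m = 59 6c 36 36 36 ∥ 74 6d 63 79.
Inner hash: sum = 89+108+54+54+54+116+109+99+121 = 804 → 03 24.
Outer input = (K'⊕opad) ∥ inner = 33 06 5c 5c 5c ∥ 03 24.
Outer hash (tag): sum = 51+6+92+92+92+3+36 = 372 → 01 74.

0174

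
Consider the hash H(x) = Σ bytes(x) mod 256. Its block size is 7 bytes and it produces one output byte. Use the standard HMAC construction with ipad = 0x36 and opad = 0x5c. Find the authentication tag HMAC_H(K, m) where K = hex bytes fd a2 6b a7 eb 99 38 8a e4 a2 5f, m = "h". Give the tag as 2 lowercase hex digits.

3e

Key hex bytes fd a2 6b a7 eb 99 38 8a e4 a2 5f is 11 bytes > B = 7, so hash it first: H(key) = dc, then zero-pad to 7 bytes: K' = dc 00 00 00 00 00 00.
K' ⊕ ipad = ea 36 36 36 36 36 36.  K' ⊕ opad = 80 5c 5c 5c 5c 5c 5c.
Inner input = (K'⊕ipad) ∥ m = ea 36 36 36 36 36 36 ∥ 68.
Inner hash: sum = 234+54+54+54+54+54+54+104 = 662; mod 256 = 150 → 96.
Outer input = (K'⊕opad) ∥ inner = 80 5c 5c 5c 5c 5c 5c ∥ 96.
Outer hash (tag): sum = 128+92+92+92+92+92+92+150 = 830; mod 256 = 62 → 3e.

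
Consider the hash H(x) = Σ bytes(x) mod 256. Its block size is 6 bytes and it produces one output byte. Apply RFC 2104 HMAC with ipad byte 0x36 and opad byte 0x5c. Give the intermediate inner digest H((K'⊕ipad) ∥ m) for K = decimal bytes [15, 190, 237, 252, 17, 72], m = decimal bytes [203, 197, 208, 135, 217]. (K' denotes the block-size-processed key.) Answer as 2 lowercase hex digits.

Key decimal bytes [15, 190, 237, 252, 17, 72] = 0f be ed fc 11 48 is exactly B = 6 bytes: K' = 0f be ed fc 11 48.
K' ⊕ ipad = 39 88 db ca 27 7e.
Inner input = 39 88 db ca 27 7e ∥ cb c5 d0 87 d9.
Inner hash: sum = 57+136+219+202+39+126+203+197+208+135+217 = 1739; mod 256 = 203 → cb.

cb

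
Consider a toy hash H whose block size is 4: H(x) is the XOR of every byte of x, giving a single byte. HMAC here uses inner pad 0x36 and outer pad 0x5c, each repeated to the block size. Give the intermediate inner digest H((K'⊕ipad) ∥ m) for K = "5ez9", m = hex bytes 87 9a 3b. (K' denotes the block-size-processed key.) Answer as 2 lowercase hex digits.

35

Key "5ez9" = 35 65 7a 39 is exactly B = 4 bytes: K' = 35 65 7a 39.
K' ⊕ ipad = 03 53 4c 0f.
Inner input = 03 53 4c 0f ∥ 87 9a 3b.
Inner hash: XOR 03⊕53⊕4c⊕0f⊕87⊕9a⊕3b = 35.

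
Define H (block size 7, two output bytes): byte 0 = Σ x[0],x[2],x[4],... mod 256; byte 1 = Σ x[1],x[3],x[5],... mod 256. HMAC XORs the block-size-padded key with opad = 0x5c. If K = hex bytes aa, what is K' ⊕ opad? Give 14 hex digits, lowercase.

Key hex bytes aa is 1 byte ≤ B = 7; zero-pad to 7 bytes: K' = aa 00 00 00 00 00 00.
XOR each byte with 0x5c: aa⊕5c=f6, 00⊕5c=5c, 00⊕5c=5c, 00⊕5c=5c, 00⊕5c=5c, 00⊕5c=5c, 00⊕5c=5c.

f65c5c5c5c5c5c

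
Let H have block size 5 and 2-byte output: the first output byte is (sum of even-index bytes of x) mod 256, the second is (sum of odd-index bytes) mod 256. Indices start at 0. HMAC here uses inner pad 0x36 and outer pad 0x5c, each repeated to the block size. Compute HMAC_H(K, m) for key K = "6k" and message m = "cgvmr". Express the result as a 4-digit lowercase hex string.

00d3

Key "6k" = 36 6b is 2 bytes ≤ B = 5; zero-pad to 5 bytes: K' = 36 6b 00 00 00.
K' ⊕ ipad = 00 5d 36 36 36.  K' ⊕ opad = 6a 37 5c 5c 5c.
Inner input = (K'⊕ipad) ∥ m = 00 5d 36 36 36 ∥ 63 67 76 6d 72.
Inner hash: even-index sum = 320 mod 256 = 64; odd-index sum = 478 mod 256 = 222 → 40 de.
Outer input = (K'⊕opad) ∥ inner = 6a 37 5c 5c 5c ∥ 40 de.
Outer hash (tag): even-index sum = 512 mod 256 = 0; odd-index sum = 211 mod 256 = 211 → 00 d3.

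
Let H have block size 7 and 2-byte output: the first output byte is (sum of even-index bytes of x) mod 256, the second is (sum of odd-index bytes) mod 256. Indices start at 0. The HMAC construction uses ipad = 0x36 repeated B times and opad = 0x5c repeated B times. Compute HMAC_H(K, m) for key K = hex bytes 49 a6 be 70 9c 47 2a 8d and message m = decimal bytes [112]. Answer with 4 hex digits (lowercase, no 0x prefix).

5d0b

Key hex bytes 49 a6 be 70 9c 47 2a 8d is 8 bytes > B = 7, so hash it first: H(key) = cd ea, then zero-pad to 7 bytes: K' = cd ea 00 00 00 00 00.
K' ⊕ ipad = fb dc 36 36 36 36 36.  K' ⊕ opad = 91 b6 5c 5c 5c 5c 5c.
Inner input = (K'⊕ipad) ∥ m = fb dc 36 36 36 36 36 ∥ 70.
Inner hash: even-index sum = 413 mod 256 = 157; odd-index sum = 440 mod 256 = 184 → 9d b8.
Outer input = (K'⊕opad) ∥ inner = 91 b6 5c 5c 5c 5c 5c ∥ 9d b8.
Outer hash (tag): even-index sum = 605 mod 256 = 93; odd-index sum = 523 mod 256 = 11 → 5d 0b.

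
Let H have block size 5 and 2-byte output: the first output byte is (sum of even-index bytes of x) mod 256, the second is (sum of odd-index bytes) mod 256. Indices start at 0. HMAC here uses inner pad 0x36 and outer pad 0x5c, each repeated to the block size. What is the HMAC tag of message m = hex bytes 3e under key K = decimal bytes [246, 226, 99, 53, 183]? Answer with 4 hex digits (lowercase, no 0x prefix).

e9bd

Key decimal bytes [246, 226, 99, 53, 183] = f6 e2 63 35 b7 is exactly B = 5 bytes: K' = f6 e2 63 35 b7.
K' ⊕ ipad = c0 d4 55 03 81.  K' ⊕ opad = aa be 3f 69 eb.
Inner input = (K'⊕ipad) ∥ m = c0 d4 55 03 81 ∥ 3e.
Inner hash: even-index sum = 406 mod 256 = 150; odd-index sum = 277 mod 256 = 21 → 96 15.
Outer input = (K'⊕opad) ∥ inner = aa be 3f 69 eb ∥ 96 15.
Outer hash (tag): even-index sum = 489 mod 256 = 233; odd-index sum = 445 mod 256 = 189 → e9 bd.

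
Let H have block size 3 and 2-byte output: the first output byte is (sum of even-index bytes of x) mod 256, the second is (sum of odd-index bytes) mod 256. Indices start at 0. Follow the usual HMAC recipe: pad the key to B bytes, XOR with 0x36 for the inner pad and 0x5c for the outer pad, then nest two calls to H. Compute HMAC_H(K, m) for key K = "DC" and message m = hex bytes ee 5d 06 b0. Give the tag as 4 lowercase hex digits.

Key "DC" = 44 43 is 2 bytes ≤ B = 3; zero-pad to 3 bytes: K' = 44 43 00.
K' ⊕ ipad = 72 75 36.  K' ⊕ opad = 18 1f 5c.
Inner input = (K'⊕ipad) ∥ m = 72 75 36 ∥ ee 5d 06 b0.
Inner hash: even-index sum = 437 mod 256 = 181; odd-index sum = 361 mod 256 = 105 → b5 69.
Outer input = (K'⊕opad) ∥ inner = 18 1f 5c ∥ b5 69.
Outer hash (tag): even-index sum = 221 mod 256 = 221; odd-index sum = 212 mod 256 = 212 → dd d4.

ddd4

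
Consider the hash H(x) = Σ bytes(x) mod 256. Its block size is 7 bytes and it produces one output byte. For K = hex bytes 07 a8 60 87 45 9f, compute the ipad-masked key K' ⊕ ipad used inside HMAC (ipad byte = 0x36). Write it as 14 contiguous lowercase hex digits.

Key hex bytes 07 a8 60 87 45 9f is 6 bytes ≤ B = 7; zero-pad to 7 bytes: K' = 07 a8 60 87 45 9f 00.
XOR each byte with 0x36: 07⊕36=31, a8⊕36=9e, 60⊕36=56, 87⊕36=b1, 45⊕36=73, 9f⊕36=a9, 00⊕36=36.

319e56b173a936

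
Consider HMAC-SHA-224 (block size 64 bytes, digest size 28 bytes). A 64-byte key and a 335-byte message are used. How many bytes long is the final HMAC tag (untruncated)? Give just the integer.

28

The tag is one SHA-224 digest: 28 bytes.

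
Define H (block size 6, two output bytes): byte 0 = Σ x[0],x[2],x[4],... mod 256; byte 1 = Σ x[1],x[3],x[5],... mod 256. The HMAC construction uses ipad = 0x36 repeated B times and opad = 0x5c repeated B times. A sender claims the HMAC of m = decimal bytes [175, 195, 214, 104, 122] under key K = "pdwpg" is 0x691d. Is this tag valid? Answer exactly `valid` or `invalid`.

Key "pdwpg" = 70 64 77 70 67 is 5 bytes ≤ B = 6; zero-pad to 6 bytes: K' = 70 64 77 70 67 00.
K' ⊕ ipad = 46 52 41 46 51 36; K' ⊕ opad = 2c 38 2b 2c 3b 5c.
Inner hash: even-index sum = 727 mod 256 = 215; odd-index sum = 505 mod 256 = 249 → d7 f9.
Outer hash (recomputed tag): even-index sum = 361 mod 256 = 105; odd-index sum = 441 mod 256 = 185 → 69 b9.
Recomputed tag = 69b9; claimed = 691d → mismatch.

invalid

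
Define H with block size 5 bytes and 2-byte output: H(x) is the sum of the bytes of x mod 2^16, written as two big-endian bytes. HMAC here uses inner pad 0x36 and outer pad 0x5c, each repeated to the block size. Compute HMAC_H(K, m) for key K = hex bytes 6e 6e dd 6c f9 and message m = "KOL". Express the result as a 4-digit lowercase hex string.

0267

Key hex bytes 6e 6e dd 6c f9 is exactly B = 5 bytes: K' = 6e 6e dd 6c f9.
K' ⊕ ipad = 58 58 eb 5a cf.  K' ⊕ opad = 32 32 81 30 a5.
Inner input = (K'⊕ipad) ∥ m = 58 58 eb 5a cf ∥ 4b 4f 4c.
Inner hash: sum = 88+88+235+90+207+75+79+76 = 938 → 03 aa.
Outer input = (K'⊕opad) ∥ inner = 32 32 81 30 a5 ∥ 03 aa.
Outer hash (tag): sum = 50+50+129+48+165+3+170 = 615 → 02 67.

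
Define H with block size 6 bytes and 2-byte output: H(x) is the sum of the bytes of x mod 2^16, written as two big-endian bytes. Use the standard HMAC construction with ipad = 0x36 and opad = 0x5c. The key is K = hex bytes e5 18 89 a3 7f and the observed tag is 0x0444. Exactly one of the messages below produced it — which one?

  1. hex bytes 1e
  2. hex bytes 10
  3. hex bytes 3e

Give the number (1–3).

1

Key hex bytes e5 18 89 a3 7f is 5 bytes ≤ B = 6; zero-pad to 6 bytes: K' = e5 18 89 a3 7f 00.
K' ⊕ ipad = d3 2e bf 95 49 36; K' ⊕ opad = b9 44 d5 ff 23 5c.
m1: inner = H(d3 2e bf 95 49 36 1e) = 02 f2; tag = H(b9 44 d5 ff 23 5c 02 f2) = 0444 ← matches
m2: inner = H(d3 2e bf 95 49 36 10) = 02 e4; tag = H(b9 44 d5 ff 23 5c 02 e4) = 0436
m3: inner = H(d3 2e bf 95 49 36 3e) = 03 12; tag = H(b9 44 d5 ff 23 5c 03 12) = 0365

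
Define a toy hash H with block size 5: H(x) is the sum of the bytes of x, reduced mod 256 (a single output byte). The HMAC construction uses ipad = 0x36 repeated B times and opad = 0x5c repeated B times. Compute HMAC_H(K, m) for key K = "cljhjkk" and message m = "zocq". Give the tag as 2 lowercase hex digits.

99

Key "cljhjkk" = 63 6c 6a 68 6a 6b 6b is 7 bytes > B = 5, so hash it first: H(key) = e1, then zero-pad to 5 bytes: K' = e1 00 00 00 00.
K' ⊕ ipad = d7 36 36 36 36.  K' ⊕ opad = bd 5c 5c 5c 5c.
Inner input = (K'⊕ipad) ∥ m = d7 36 36 36 36 ∥ 7a 6f 63 71.
Inner hash: sum = 215+54+54+54+54+122+111+99+113 = 876; mod 256 = 108 → 6c.
Outer input = (K'⊕opad) ∥ inner = bd 5c 5c 5c 5c ∥ 6c.
Outer hash (tag): sum = 189+92+92+92+92+108 = 665; mod 256 = 153 → 99.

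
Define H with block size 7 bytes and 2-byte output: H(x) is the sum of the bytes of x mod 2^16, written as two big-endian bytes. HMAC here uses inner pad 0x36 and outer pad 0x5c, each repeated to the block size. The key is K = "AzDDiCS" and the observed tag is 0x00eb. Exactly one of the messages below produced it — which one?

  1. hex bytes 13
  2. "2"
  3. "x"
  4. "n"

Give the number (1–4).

2

Key "AzDDiCS" = 41 7a 44 44 69 43 53 is exactly B = 7 bytes: K' = 41 7a 44 44 69 43 53.
K' ⊕ ipad = 77 4c 72 72 5f 75 65; K' ⊕ opad = 1d 26 18 18 35 1f 0f.
m1: inner = H(77 4c 72 72 5f 75 65 13) = 02 f3; tag = H(1d 26 18 18 35 1f 0f 02 f3) = 01cb
m2: inner = H(77 4c 72 72 5f 75 65 32) = 03 12; tag = H(1d 26 18 18 35 1f 0f 03 12) = 00eb ← matches
m3: inner = H(77 4c 72 72 5f 75 65 78) = 03 58; tag = H(1d 26 18 18 35 1f 0f 03 58) = 0131
m4: inner = H(77 4c 72 72 5f 75 65 6e) = 03 4e; tag = H(1d 26 18 18 35 1f 0f 03 4e) = 0127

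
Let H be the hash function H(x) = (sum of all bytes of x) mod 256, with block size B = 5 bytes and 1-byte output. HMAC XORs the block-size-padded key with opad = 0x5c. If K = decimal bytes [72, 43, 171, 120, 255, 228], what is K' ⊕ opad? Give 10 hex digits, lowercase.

255c5c5c5c

Key decimal bytes [72, 43, 171, 120, 255, 228] = 48 2b ab 78 ff e4 is 6 bytes > B = 5, so hash it first: H(key) = 79, then zero-pad to 5 bytes: K' = 79 00 00 00 00.
XOR each byte with 0x5c: 79⊕5c=25, 00⊕5c=5c, 00⊕5c=5c, 00⊕5c=5c, 00⊕5c=5c.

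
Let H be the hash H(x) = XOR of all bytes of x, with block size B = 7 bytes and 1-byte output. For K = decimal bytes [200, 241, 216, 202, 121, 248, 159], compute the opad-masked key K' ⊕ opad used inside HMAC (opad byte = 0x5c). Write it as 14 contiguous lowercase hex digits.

Key decimal bytes [200, 241, 216, 202, 121, 248, 159] = c8 f1 d8 ca 79 f8 9f is exactly B = 7 bytes: K' = c8 f1 d8 ca 79 f8 9f.
XOR each byte with 0x5c: c8⊕5c=94, f1⊕5c=ad, d8⊕5c=84, ca⊕5c=96, 79⊕5c=25, f8⊕5c=a4, 9f⊕5c=c3.

94ad849625a4c3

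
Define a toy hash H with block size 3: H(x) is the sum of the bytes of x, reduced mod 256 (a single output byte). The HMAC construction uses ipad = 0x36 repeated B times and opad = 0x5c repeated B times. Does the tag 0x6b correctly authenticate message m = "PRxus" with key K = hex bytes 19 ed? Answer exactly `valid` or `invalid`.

invalid

Key hex bytes 19 ed is 2 bytes ≤ B = 3; zero-pad to 3 bytes: K' = 19 ed 00.
K' ⊕ ipad = 2f db 36; K' ⊕ opad = 45 b1 5c.
Inner hash: sum = 47+219+54+80+82+120+117+115 = 834; mod 256 = 66 → 42.
Outer hash (recomputed tag): sum = 69+177+92+66 = 404; mod 256 = 148 → 94.
Recomputed tag = 94; claimed = 6b → mismatch.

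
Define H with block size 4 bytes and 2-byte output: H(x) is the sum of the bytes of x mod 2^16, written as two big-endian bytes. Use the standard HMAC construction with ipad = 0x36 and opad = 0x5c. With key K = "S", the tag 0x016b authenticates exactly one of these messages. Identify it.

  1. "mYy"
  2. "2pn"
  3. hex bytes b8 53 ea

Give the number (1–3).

Key "S" = 53 is 1 byte ≤ B = 4; zero-pad to 4 bytes: K' = 53 00 00 00.
K' ⊕ ipad = 65 36 36 36; K' ⊕ opad = 0f 5c 5c 5c.
m1: inner = H(65 36 36 36 6d 59 79) = 02 46; tag = H(0f 5c 5c 5c 02 46) = 016b ← matches
m2: inner = H(65 36 36 36 32 70 6e) = 02 17; tag = H(0f 5c 5c 5c 02 17) = 013c
m3: inner = H(65 36 36 36 b8 53 ea) = 02 fc; tag = H(0f 5c 5c 5c 02 fc) = 0221

1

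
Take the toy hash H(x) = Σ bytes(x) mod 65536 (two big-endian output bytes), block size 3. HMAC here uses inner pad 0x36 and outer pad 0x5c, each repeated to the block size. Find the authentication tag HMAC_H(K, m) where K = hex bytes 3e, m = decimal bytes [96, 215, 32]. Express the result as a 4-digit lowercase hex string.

Key hex bytes 3e is 1 byte ≤ B = 3; zero-pad to 3 bytes: K' = 3e 00 00.
K' ⊕ ipad = 08 36 36.  K' ⊕ opad = 62 5c 5c.
Inner input = (K'⊕ipad) ∥ m = 08 36 36 ∥ 60 d7 20.
Inner hash: sum = 8+54+54+96+215+32 = 459 → 01 cb.
Outer input = (K'⊕opad) ∥ inner = 62 5c 5c ∥ 01 cb.
Outer hash (tag): sum = 98+92+92+1+203 = 486 → 01 e6.

01e6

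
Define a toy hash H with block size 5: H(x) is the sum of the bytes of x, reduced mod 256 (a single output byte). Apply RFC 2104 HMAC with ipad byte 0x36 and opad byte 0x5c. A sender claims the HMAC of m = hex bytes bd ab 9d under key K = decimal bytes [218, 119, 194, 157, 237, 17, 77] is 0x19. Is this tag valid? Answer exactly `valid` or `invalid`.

Key decimal bytes [218, 119, 194, 157, 237, 17, 77] = da 77 c2 9d ed 11 4d is 7 bytes > B = 5, so hash it first: H(key) = fb, then zero-pad to 5 bytes: K' = fb 00 00 00 00.
K' ⊕ ipad = cd 36 36 36 36; K' ⊕ opad = a7 5c 5c 5c 5c.
Inner hash: sum = 205+54+54+54+54+189+171+157 = 938; mod 256 = 170 → aa.
Outer hash (recomputed tag): sum = 167+92+92+92+92+170 = 705; mod 256 = 193 → c1.
Recomputed tag = c1; claimed = 19 → mismatch.

invalid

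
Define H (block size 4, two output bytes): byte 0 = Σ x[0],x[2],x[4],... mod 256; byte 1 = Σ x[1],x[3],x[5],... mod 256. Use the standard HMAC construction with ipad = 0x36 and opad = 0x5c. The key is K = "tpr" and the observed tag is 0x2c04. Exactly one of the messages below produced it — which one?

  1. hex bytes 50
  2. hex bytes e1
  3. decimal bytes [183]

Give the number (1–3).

Key "tpr" = 74 70 72 is 3 bytes ≤ B = 4; zero-pad to 4 bytes: K' = 74 70 72 00.
K' ⊕ ipad = 42 46 44 36; K' ⊕ opad = 28 2c 2e 5c.
m1: inner = H(42 46 44 36 50) = d6 7c; tag = H(28 2c 2e 5c d6 7c) = 2c04 ← matches
m2: inner = H(42 46 44 36 e1) = 67 7c; tag = H(28 2c 2e 5c 67 7c) = bd04
m3: inner = H(42 46 44 36 b7) = 3d 7c; tag = H(28 2c 2e 5c 3d 7c) = 9304

1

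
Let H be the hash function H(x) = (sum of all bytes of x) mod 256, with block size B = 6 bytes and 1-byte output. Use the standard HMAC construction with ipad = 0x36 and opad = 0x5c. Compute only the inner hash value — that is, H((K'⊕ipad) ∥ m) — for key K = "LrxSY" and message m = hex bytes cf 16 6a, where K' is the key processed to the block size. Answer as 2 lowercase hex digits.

65

Key "LrxSY" = 4c 72 78 53 59 is 5 bytes ≤ B = 6; zero-pad to 6 bytes: K' = 4c 72 78 53 59 00.
K' ⊕ ipad = 7a 44 4e 65 6f 36.
Inner input = 7a 44 4e 65 6f 36 ∥ cf 16 6a.
Inner hash: sum = 122+68+78+101+111+54+207+22+106 = 869; mod 256 = 101 → 65.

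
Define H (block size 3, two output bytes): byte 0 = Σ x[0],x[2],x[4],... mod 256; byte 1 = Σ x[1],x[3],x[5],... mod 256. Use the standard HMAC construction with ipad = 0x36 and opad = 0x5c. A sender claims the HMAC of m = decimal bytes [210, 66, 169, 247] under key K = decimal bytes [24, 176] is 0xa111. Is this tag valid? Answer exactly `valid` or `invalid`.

Key decimal bytes [24, 176] = 18 b0 is 2 bytes ≤ B = 3; zero-pad to 3 bytes: K' = 18 b0 00.
K' ⊕ ipad = 2e 86 36; K' ⊕ opad = 44 ec 5c.
Inner hash: even-index sum = 413 mod 256 = 157; odd-index sum = 513 mod 256 = 1 → 9d 01.
Outer hash (recomputed tag): even-index sum = 161 mod 256 = 161; odd-index sum = 393 mod 256 = 137 → a1 89.
Recomputed tag = a189; claimed = a111 → mismatch.

invalid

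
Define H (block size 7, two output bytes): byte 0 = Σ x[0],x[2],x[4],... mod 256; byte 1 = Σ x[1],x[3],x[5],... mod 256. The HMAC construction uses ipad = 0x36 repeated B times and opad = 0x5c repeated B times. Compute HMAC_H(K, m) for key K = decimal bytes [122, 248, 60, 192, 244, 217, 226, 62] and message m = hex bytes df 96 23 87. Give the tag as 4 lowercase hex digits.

4bc4

Key decimal bytes [122, 248, 60, 192, 244, 217, 226, 62] = 7a f8 3c c0 f4 d9 e2 3e is 8 bytes > B = 7, so hash it first: H(key) = 8c cf, then zero-pad to 7 bytes: K' = 8c cf 00 00 00 00 00.
K' ⊕ ipad = ba f9 36 36 36 36 36.  K' ⊕ opad = d0 93 5c 5c 5c 5c 5c.
Inner input = (K'⊕ipad) ∥ m = ba f9 36 36 36 36 36 ∥ df 96 23 87.
Inner hash: even-index sum = 633 mod 256 = 121; odd-index sum = 615 mod 256 = 103 → 79 67.
Outer input = (K'⊕opad) ∥ inner = d0 93 5c 5c 5c 5c 5c ∥ 79 67.
Outer hash (tag): even-index sum = 587 mod 256 = 75; odd-index sum = 452 mod 256 = 196 → 4b c4.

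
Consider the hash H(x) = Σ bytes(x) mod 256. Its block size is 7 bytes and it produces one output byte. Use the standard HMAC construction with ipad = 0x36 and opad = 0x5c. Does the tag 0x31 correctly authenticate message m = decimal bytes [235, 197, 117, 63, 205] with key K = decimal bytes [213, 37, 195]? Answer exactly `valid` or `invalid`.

Key decimal bytes [213, 37, 195] = d5 25 c3 is 3 bytes ≤ B = 7; zero-pad to 7 bytes: K' = d5 25 c3 00 00 00 00.
K' ⊕ ipad = e3 13 f5 36 36 36 36; K' ⊕ opad = 89 79 9f 5c 5c 5c 5c.
Inner hash: sum = 227+19+245+54+54+54+54+235+197+117+63+205 = 1524; mod 256 = 244 → f4.
Outer hash (recomputed tag): sum = 137+121+159+92+92+92+92+244 = 1029; mod 256 = 5 → 05.
Recomputed tag = 05; claimed = 31 → mismatch.

invalid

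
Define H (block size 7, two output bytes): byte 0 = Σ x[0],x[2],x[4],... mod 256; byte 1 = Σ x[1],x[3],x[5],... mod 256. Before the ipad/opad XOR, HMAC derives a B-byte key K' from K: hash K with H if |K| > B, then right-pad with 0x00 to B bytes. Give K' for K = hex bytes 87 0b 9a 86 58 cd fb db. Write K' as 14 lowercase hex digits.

|K| = 8 > B = 7, so first hash the key.
H(K): even-index sum = 628 mod 256 = 116; odd-index sum = 569 mod 256 = 57 → 74 39.
Zero-pad H(K) = 74 39 to 7 bytes: K' = 74 39 00 00 00 00 00.

74390000000000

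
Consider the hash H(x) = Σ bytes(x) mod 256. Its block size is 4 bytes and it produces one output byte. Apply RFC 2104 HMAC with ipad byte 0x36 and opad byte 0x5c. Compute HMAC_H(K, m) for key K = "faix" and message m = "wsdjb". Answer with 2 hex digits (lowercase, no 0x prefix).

Key "faix" = 66 61 69 78 is exactly B = 4 bytes: K' = 66 61 69 78.
K' ⊕ ipad = 50 57 5f 4e.  K' ⊕ opad = 3a 3d 35 24.
Inner input = (K'⊕ipad) ∥ m = 50 57 5f 4e ∥ 77 73 64 6a 62.
Inner hash: sum = 80+87+95+78+119+115+100+106+98 = 878; mod 256 = 110 → 6e.
Outer input = (K'⊕opad) ∥ inner = 3a 3d 35 24 ∥ 6e.
Outer hash (tag): sum = 58+61+53+36+110 = 318; mod 256 = 62 → 3e.

3e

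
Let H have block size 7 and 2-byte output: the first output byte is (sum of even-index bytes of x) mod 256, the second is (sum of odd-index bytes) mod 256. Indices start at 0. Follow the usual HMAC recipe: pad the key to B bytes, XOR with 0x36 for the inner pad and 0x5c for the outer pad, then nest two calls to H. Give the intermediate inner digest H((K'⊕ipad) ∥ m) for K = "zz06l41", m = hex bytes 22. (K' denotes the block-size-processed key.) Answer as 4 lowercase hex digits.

b370

Key "zz06l41" = 7a 7a 30 36 6c 34 31 is exactly B = 7 bytes: K' = 7a 7a 30 36 6c 34 31.
K' ⊕ ipad = 4c 4c 06 00 5a 02 07.
Inner input = 4c 4c 06 00 5a 02 07 ∥ 22.
Inner hash: even-index sum = 179 mod 256 = 179; odd-index sum = 112 mod 256 = 112 → b3 70.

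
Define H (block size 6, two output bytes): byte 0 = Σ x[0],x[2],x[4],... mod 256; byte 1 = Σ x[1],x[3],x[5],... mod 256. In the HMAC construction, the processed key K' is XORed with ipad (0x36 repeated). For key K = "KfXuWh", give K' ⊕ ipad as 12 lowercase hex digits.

7d506e43615e

Key "KfXuWh" = 4b 66 58 75 57 68 is exactly B = 6 bytes: K' = 4b 66 58 75 57 68.
XOR each byte with 0x36: 4b⊕36=7d, 66⊕36=50, 58⊕36=6e, 75⊕36=43, 57⊕36=61, 68⊕36=5e.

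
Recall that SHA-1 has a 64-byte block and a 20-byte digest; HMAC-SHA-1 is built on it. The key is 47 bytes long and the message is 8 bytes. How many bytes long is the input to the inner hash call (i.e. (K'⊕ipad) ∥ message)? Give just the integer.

72

Key is 47 ≤ 64 bytes, zero-padded: |K'| = 64.
Inner input = (K'⊕ipad) ∥ m → 64 + 8 = 72 bytes.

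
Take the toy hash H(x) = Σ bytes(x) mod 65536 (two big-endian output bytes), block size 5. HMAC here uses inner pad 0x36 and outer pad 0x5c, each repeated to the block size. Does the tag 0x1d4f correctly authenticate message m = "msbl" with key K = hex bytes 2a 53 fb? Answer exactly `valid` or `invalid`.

invalid

Key hex bytes 2a 53 fb is 3 bytes ≤ B = 5; zero-pad to 5 bytes: K' = 2a 53 fb 00 00.
K' ⊕ ipad = 1c 65 cd 36 36; K' ⊕ opad = 76 0f a7 5c 5c.
Inner hash: sum = 28+101+205+54+54+109+115+98+108 = 872 → 03 68.
Outer hash (recomputed tag): sum = 118+15+167+92+92+3+104 = 591 → 02 4f.
Recomputed tag = 024f; claimed = 1d4f → mismatch.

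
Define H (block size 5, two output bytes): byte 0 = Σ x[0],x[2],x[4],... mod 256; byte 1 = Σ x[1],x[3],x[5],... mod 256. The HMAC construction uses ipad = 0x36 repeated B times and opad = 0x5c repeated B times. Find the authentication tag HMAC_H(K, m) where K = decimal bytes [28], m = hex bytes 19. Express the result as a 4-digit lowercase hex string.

7d4e

Key decimal bytes [28] = 1c is 1 byte ≤ B = 5; zero-pad to 5 bytes: K' = 1c 00 00 00 00.
K' ⊕ ipad = 2a 36 36 36 36.  K' ⊕ opad = 40 5c 5c 5c 5c.
Inner input = (K'⊕ipad) ∥ m = 2a 36 36 36 36 ∥ 19.
Inner hash: even-index sum = 150 mod 256 = 150; odd-index sum = 133 mod 256 = 133 → 96 85.
Outer input = (K'⊕opad) ∥ inner = 40 5c 5c 5c 5c ∥ 96 85.
Outer hash (tag): even-index sum = 381 mod 256 = 125; odd-index sum = 334 mod 256 = 78 → 7d 4e.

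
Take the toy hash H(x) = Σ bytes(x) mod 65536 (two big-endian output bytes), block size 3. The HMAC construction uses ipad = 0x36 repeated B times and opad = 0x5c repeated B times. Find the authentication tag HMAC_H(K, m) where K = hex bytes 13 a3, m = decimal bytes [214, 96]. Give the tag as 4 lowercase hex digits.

Key hex bytes 13 a3 is 2 bytes ≤ B = 3; zero-pad to 3 bytes: K' = 13 a3 00.
K' ⊕ ipad = 25 95 36.  K' ⊕ opad = 4f ff 5c.
Inner input = (K'⊕ipad) ∥ m = 25 95 36 ∥ d6 60.
Inner hash: sum = 37+149+54+214+96 = 550 → 02 26.
Outer input = (K'⊕opad) ∥ inner = 4f ff 5c ∥ 02 26.
Outer hash (tag): sum = 79+255+92+2+38 = 466 → 01 d2.

01d2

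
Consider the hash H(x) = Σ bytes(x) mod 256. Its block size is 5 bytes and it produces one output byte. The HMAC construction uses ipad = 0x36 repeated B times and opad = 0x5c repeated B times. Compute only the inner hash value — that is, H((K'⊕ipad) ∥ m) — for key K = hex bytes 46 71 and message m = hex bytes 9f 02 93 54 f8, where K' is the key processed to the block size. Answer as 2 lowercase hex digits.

Key hex bytes 46 71 is 2 bytes ≤ B = 5; zero-pad to 5 bytes: K' = 46 71 00 00 00.
K' ⊕ ipad = 70 47 36 36 36.
Inner input = 70 47 36 36 36 ∥ 9f 02 93 54 f8.
Inner hash: sum = 112+71+54+54+54+159+2+147+84+248 = 985; mod 256 = 217 → d9.

d9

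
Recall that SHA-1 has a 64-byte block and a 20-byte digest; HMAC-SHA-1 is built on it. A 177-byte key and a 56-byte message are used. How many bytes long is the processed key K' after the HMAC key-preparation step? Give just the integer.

64

Key is 177 > 64 bytes, so it is hashed to 20 bytes then zero-padded to 64: |K'| = 64.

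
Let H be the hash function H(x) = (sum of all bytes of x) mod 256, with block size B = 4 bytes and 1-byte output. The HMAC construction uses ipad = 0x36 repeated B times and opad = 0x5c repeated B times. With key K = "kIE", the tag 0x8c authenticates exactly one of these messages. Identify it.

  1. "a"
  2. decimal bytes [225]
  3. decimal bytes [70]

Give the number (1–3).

3

Key "kIE" = 6b 49 45 is 3 bytes ≤ B = 4; zero-pad to 4 bytes: K' = 6b 49 45 00.
K' ⊕ ipad = 5d 7f 73 36; K' ⊕ opad = 37 15 19 5c.
m1: inner = H(5d 7f 73 36 61) = e6; tag = H(37 15 19 5c e6) = a7
m2: inner = H(5d 7f 73 36 e1) = 66; tag = H(37 15 19 5c 66) = 27
m3: inner = H(5d 7f 73 36 46) = cb; tag = H(37 15 19 5c cb) = 8c ← matches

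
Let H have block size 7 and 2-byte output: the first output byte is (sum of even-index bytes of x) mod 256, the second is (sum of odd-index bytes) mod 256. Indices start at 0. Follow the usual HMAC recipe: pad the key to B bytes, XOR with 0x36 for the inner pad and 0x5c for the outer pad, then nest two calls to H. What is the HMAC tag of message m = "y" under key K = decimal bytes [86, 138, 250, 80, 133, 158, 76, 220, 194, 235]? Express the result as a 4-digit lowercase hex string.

c192

Key decimal bytes [86, 138, 250, 80, 133, 158, 76, 220, 194, 235] = 56 8a fa 50 85 9e 4c dc c2 eb is 10 bytes > B = 7, so hash it first: H(key) = e3 3f, then zero-pad to 7 bytes: K' = e3 3f 00 00 00 00 00.
K' ⊕ ipad = d5 09 36 36 36 36 36.  K' ⊕ opad = bf 63 5c 5c 5c 5c 5c.
Inner input = (K'⊕ipad) ∥ m = d5 09 36 36 36 36 36 ∥ 79.
Inner hash: even-index sum = 375 mod 256 = 119; odd-index sum = 238 mod 256 = 238 → 77 ee.
Outer input = (K'⊕opad) ∥ inner = bf 63 5c 5c 5c 5c 5c ∥ 77 ee.
Outer hash (tag): even-index sum = 705 mod 256 = 193; odd-index sum = 402 mod 256 = 146 → c1 92.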